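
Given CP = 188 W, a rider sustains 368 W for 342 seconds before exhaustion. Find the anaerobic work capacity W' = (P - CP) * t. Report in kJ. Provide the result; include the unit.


Excess power = 368 - 188 = 180 W
Work above CP = 180 * 342 = 61560 J
W' = 61.56 kJ

61.56 kJ


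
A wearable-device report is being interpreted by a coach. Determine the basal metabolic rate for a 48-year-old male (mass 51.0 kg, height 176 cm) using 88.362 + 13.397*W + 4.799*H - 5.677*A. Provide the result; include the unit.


BMR = 88.362 + 13.397*51.0 + 4.799*176 - 5.677*48
= 1343.74 kcal/day

1343.74 kcal/day


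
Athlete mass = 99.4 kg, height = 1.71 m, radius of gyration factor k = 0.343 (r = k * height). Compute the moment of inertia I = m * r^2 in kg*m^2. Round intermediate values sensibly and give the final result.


r = k * height = 0.343 * 1.71 = 0.58653 m
r^2 = 0.58653^2 = 0.344017
I = 99.4 * 0.344017 = 34.195 kg*m^2

34.195 kg*m^2


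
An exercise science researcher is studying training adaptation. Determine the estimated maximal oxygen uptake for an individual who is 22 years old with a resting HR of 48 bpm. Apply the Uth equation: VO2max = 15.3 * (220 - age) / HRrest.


HRmax = 220 - 22 = 198
VO2max = 15.3 * (198 / 48)
= 15.3 * 4.125
= 63.11 mL/kg/min

63.11 mL/kg/min


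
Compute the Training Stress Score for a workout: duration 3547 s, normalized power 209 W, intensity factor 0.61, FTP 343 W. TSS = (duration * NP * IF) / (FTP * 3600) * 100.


Product = 3547 * 209 * 0.61 = 452207.03
Base = 343 * 3600 = 1234800
TSS = 452207.03 / 1234800 * 100 = 36.62

36.62 TSS


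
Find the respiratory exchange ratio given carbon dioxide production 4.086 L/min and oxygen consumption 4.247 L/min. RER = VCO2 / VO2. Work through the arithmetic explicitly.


VCO2 = 4.086 L/min
VO2 = 4.247 L/min
RER = 4.086 / 4.247 = 0.9621

0.9621


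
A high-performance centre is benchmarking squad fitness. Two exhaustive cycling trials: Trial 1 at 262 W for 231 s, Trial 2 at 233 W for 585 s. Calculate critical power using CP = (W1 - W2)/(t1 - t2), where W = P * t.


W1 = 262 * 231 = 60522 J
W2 = 233 * 585 = 136305 J
CP = (60522 - 136305) / (231 - 585)
= -75783 / -354
= 214.08 W

214.08 W


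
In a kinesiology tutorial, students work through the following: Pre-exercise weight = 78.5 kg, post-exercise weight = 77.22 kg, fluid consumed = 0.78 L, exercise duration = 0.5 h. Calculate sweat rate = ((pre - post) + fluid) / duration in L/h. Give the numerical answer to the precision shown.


Weight loss = 78.5 - 77.22 = 1.28 kg (approx L)
Total sweat = 1.28 + 0.78 = 2.06 L
Sweat rate = 2.06 / 0.5 = 4.12 L/h

4.12 L/h


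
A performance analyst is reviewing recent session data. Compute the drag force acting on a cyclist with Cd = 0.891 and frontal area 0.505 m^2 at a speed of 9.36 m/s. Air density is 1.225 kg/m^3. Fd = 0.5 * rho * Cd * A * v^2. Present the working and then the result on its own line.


Step 1: v^2 = 87.6096
Step 2: Fd = 0.5 * 1.225 * 0.891 * 0.505 * 87.6096
= 24.145 N

24.145 N


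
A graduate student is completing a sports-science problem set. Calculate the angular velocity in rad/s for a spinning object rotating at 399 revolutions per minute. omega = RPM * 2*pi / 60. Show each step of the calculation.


omega = RPM * 2*pi / 60
= 399 * 6.28318531 / 60
= 41.783 rad/s

41.783 rad/s


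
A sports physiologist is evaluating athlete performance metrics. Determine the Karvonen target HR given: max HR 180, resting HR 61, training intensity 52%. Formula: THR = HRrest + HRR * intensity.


HRR = HRmax - HRrest = 180 - 61 = 119
THR = 61 + 119 * 0.52
= 122.88 bpm

122.88 bpm


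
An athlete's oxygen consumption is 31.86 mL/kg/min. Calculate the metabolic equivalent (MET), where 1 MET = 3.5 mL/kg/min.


MET = VO2 / 3.5
= 31.86 / 3.5
= 9.1 METs

9.1 METs


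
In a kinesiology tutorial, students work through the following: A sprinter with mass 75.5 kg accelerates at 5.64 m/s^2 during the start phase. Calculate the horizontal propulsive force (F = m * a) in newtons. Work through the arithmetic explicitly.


F = m * a
= 75.5 * 5.64
= 425.82 N

425.82 N


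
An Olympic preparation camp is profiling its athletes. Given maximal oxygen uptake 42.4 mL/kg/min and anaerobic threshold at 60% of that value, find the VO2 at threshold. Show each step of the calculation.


Percentage as decimal = 0.6
VO2 at AT = 42.4 * 0.6 = 25.44 mL/kg/min

25.44 mL/kg/min


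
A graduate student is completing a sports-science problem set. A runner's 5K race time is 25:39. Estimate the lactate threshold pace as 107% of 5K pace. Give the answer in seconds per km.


Total race time = 25*60 + 39 = 1539 seconds
5K pace = 1539 / 5 = 307.8 sec/km
LT pace = 307.8 * 1.07 = 329.35 sec/km

329.35 s/km


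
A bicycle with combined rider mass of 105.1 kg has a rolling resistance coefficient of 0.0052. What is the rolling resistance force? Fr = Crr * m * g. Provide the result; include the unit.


Fr = 0.0052 * 105.1 * 9.81
= 0.54652 * 9.81
= 5.361 N

5.361 N


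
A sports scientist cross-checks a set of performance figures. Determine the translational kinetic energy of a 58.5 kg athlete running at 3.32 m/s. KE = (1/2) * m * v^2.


KE = 0.5 * m * v^2
= 0.5 * 58.5 * 3.32^2
= 0.5 * 58.5 * 11.0224
= 322.41 J

322.41 J


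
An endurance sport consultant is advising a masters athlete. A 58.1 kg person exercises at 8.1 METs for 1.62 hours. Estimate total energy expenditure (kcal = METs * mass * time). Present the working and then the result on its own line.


Energy = METs * mass(kg) * time(h)
= 8.1 * 58.1 * 1.62
= 762.39 kcal

762.39 kcal


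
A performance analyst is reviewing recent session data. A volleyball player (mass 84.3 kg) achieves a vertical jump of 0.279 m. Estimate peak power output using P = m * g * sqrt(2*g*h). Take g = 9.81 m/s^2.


2 * g * h = 2 * 9.81 * 0.279 = 5.47398
sqrt(5.47398) = 2.339654 m/s
P = 84.3 * 9.81 * 2.339654 = 1934.85 W

1934.85 W


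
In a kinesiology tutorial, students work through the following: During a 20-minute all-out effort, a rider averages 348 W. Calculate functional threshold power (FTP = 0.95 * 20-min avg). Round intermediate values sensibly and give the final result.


FTP = 0.95 * 348
= 330.6 W

330.6 W


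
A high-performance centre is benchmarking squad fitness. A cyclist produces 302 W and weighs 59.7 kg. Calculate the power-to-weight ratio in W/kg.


P/W = power / mass
= 302 / 59.7
= 5.059 W/kg

5.059 W/kg


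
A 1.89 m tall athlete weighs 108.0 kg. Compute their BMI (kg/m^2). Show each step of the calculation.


height^2 = 3.5721 m^2
BMI = 108.0 / 3.5721 = 30.23 kg/m^2

30.23 kg/m^2


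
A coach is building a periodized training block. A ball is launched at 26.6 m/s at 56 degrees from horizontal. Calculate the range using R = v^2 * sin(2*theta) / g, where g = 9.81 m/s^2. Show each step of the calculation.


sin(2 * 56) = sin(112) = 0.927184
v^2 = 26.6^2 = 707.56
R = 707.56 * 0.927184 / 9.81
= 66.874 m

66.874 m


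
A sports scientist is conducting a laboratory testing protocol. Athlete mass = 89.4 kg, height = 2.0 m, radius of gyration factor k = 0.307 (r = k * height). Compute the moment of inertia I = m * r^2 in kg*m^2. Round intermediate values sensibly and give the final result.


r = k * height = 0.307 * 2.0 = 0.614 m
r^2 = 0.614^2 = 0.376996
I = 89.4 * 0.376996 = 33.703 kg*m^2

33.703 kg*m^2


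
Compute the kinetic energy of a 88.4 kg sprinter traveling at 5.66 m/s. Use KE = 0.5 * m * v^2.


Velocity squared = 32.0356
KE = 0.5 * 88.4 * 32.0356 = 1415.97 J

1415.97 J


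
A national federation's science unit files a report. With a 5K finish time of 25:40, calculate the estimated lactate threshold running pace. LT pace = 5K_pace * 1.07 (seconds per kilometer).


Race duration = 1540 s for 5 km
Average pace = 1540 / 5 = 308.0 s/km
LT pace = 308.0 * 1.07
= 329.56 s/km

329.56 s/km


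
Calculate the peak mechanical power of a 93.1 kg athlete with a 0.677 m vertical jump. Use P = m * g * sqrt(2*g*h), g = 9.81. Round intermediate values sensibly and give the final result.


First, sqrt(2gh) = sqrt(2 * 9.81 * 0.677)
= sqrt(13.28274) = 3.644549 m/s
Power = 93.1 * 9.81 * 3.644549 = 3328.61 W

3328.61 W


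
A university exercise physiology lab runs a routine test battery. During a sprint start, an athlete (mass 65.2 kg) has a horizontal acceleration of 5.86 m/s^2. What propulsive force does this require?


Propulsive force = mass * acceleration
= 65.2 kg * 5.86 m/s^2
= 382.07 N

382.07 N


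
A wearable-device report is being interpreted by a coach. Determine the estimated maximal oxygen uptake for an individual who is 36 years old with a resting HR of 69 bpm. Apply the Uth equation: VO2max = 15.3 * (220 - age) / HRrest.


HRmax = 220 - 36 = 184
VO2max = 15.3 * (184 / 69)
= 15.3 * 2.6667
= 40.8 mL/kg/min

40.8 mL/kg/min


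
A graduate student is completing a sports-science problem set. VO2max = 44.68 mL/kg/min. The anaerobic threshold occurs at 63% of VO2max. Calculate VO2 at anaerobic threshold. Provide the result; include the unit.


AT fraction = 63 / 100 = 0.63
AT VO2 = 44.68 * 0.63
= 28.15 mL/kg/min

28.15 mL/kg/min


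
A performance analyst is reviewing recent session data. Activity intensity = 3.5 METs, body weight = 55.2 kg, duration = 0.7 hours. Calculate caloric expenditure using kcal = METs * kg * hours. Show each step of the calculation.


kcal = 3.5 * 55.2 * 0.7
= 193.2 * 0.7
= 135.24 kcal

135.24 kcal


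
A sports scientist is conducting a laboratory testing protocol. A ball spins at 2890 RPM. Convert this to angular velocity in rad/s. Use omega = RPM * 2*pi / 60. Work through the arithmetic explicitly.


omega = 2890 * 2 * pi / 60
= 2890 * 6.28318531 / 60
= 18158.406 / 60
= 302.64 rad/s

302.64 rad/s


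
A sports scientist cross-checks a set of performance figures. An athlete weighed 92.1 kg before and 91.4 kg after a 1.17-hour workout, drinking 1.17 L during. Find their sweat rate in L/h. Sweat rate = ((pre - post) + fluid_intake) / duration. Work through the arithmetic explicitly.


Body mass change = 0.7 kg
Total sweat loss = 0.7 + 1.17 = 1.87 L
Rate = 1.87 / 1.17 = 1.598 L/h

1.598 L/h


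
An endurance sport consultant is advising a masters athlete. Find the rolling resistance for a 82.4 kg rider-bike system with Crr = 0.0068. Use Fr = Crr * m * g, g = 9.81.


m * g = 82.4 * 9.81 = 808.344 N
Fr = 0.0068 * 808.344 = 5.497 N

5.497 N


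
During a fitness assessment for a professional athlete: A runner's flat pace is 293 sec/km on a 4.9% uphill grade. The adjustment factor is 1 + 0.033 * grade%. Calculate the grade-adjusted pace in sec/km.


Factor = 1 + 0.033 * 4.9 = 1.1617
Adjusted pace = 293 * 1.1617
= 340.38 sec/km

340.38 s/km


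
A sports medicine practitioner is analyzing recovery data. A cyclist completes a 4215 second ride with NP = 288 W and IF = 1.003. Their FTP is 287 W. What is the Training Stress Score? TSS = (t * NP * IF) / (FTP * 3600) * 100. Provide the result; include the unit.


t * NP * IF = 4215 * 288 * 1.003 = 1217561.76
FTP * 3600 = 1033200
TSS = (1217561.76 / 1033200) * 100 = 117.84

117.84 TSS


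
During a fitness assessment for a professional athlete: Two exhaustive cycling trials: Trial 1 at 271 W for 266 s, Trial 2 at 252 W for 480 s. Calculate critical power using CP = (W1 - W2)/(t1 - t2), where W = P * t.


W1 = 271 * 266 = 72086 J
W2 = 252 * 480 = 120960 J
CP = (72086 - 120960) / (266 - 480)
= -48874 / -214
= 228.38 W

228.38 W


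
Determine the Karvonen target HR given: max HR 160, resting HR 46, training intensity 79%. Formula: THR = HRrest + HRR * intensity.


HRR = HRmax - HRrest = 160 - 46 = 114
THR = 46 + 114 * 0.79
= 136.06 bpm

136.06 bpm


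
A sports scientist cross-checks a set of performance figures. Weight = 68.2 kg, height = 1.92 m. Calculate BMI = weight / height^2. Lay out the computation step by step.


height^2 = 1.92^2 = 3.6864
BMI = 68.2 / 3.6864 = 18.5 kg/m^2

18.5 kg/m^2


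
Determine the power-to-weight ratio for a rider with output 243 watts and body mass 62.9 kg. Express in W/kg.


P/W = 243 / 62.9 = 3.863 W/kg

3.863 W/kg


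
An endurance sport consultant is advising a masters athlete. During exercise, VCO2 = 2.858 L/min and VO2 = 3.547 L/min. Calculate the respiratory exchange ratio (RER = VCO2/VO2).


RER = VCO2 / VO2
= 2.858 / 3.547
= 0.8058

0.8058


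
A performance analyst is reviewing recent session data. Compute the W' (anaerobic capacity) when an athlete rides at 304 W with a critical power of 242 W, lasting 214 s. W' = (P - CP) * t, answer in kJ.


Above-CP power = 62 W
Duration = 214 s
W' = 62 * 214 = 13268 J
Convert: 13268 / 1000 = 13.268 kJ

13.268 kJ


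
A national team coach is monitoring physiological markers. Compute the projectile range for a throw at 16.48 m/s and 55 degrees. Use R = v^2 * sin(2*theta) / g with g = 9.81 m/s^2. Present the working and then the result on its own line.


Two times the angle = 110 degrees
sin(110) = 0.939693
R = 271.5904 * 0.939693 / 9.81 = 26.015 m

26.015 m


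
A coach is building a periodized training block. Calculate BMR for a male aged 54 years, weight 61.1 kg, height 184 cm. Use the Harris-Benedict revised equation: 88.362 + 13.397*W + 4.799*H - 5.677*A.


Substituting values:
W term = 13.397 * 61.1 = 818.5567
H term = 4.799 * 184 = 883.016
A term = 5.677 * 54 = 306.558
BMR = 1483.38 kcal/day

1483.38 kcal/day


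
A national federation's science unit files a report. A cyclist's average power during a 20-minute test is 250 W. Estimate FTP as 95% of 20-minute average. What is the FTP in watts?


FTP = 20-min power * 0.95
= 250 * 0.95
= 237.5 W

237.5 W


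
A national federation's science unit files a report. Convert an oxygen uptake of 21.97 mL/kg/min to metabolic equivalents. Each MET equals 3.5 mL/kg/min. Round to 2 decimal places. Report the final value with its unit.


One MET = 3.5 mL/kg/min
Number of METs = 21.97 / 3.5
= 6.28 METs

6.28 METs


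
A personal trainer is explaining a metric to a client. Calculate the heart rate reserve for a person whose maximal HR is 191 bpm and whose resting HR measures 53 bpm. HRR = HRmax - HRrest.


HRmax = 191 bpm
HRrest = 53 bpm
HRR = 191 - 53 = 138 bpm

138 bpm


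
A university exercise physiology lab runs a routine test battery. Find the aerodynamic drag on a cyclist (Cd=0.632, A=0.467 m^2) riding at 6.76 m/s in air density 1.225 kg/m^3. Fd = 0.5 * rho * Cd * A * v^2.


Fd = 0.5 * 1.225 * 0.632 * 0.467 * 6.76^2
= 0.5 * 1.225 * 0.632 * 0.467 * 45.6976
= 8.261 N

8.261 N


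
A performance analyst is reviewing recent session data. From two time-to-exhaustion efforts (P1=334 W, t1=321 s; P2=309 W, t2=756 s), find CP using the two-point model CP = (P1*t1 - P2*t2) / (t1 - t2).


Work in trial 1 = 107214 J
Work in trial 2 = 233604 J
Delta work = -126390 J
Delta time = -435 s
CP = -126390 / -435 = 290.55 W

290.55 W


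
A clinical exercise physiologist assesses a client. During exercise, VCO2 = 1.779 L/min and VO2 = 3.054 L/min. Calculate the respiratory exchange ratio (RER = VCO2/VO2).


RER = VCO2 / VO2
= 1.779 / 3.054
= 0.5825

0.5825


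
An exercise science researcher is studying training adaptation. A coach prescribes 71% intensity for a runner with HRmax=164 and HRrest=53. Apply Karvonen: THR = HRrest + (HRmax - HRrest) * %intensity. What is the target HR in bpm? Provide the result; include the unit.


Heart rate reserve = 164 - 53 = 111
Intensity fraction = 71 / 100 = 0.71
THR = 53 + 111 * 0.71 = 131.81 bpm

131.81 bpm


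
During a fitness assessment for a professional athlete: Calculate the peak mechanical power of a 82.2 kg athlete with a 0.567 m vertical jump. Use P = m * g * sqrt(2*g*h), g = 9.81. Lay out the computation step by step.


First, sqrt(2gh) = sqrt(2 * 9.81 * 0.567)
= sqrt(11.12454) = 3.335347 m/s
Power = 82.2 * 9.81 * 3.335347 = 2689.56 W

2689.56 W


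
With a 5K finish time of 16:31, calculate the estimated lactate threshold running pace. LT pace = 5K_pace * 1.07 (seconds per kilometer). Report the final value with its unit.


Race duration = 991 s for 5 km
Average pace = 991 / 5 = 198.2 s/km
LT pace = 198.2 * 1.07
= 212.07 s/km

212.07 s/km


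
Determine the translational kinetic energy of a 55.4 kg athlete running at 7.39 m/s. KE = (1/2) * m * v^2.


KE = 0.5 * m * v^2
= 0.5 * 55.4 * 7.39^2
= 0.5 * 55.4 * 54.6121
= 1512.76 J

1512.76 J


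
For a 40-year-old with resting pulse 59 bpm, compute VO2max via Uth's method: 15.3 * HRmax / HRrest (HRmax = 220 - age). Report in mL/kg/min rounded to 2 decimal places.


Step 1: HRmax = 220 - 40 = 180 bpm
Step 2: Ratio = 180 / 59 = 3.0508
Step 3: VO2max = 15.3 * 3.0508 = 46.68 mL/kg/min

46.68 mL/kg/min


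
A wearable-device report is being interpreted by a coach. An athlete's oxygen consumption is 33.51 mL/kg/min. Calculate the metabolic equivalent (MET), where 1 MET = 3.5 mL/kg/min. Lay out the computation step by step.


MET = VO2 / 3.5
= 33.51 / 3.5
= 9.57 METs

9.57 METs


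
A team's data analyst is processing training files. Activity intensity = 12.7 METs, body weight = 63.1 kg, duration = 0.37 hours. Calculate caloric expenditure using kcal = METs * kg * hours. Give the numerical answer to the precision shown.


kcal = 12.7 * 63.1 * 0.37
= 801.37 * 0.37
= 296.51 kcal

296.51 kcal


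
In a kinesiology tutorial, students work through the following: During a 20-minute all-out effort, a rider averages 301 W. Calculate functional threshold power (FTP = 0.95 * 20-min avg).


FTP = 0.95 * 301
= 285.95 W

285.95 W


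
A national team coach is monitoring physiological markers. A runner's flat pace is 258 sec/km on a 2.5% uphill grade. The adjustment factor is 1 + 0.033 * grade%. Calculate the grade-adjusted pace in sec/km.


Factor = 1 + 0.033 * 2.5 = 1.0825
Adjusted pace = 258 * 1.0825
= 279.29 sec/km

279.29 s/km


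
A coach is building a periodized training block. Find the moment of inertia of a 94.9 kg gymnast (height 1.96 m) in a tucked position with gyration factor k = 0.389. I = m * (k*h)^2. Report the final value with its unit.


Radius of gyration = 0.389 * 1.96 = 0.76244 m
I = 94.9 * 0.76244^2
= 94.9 * 0.581315
= 55.167 kg*m^2

55.167 kg*m^2


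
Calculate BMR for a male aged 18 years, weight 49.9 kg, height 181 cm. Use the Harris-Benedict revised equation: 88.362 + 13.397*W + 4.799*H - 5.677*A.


Substituting values:
W term = 13.397 * 49.9 = 668.5103
H term = 4.799 * 181 = 868.619
A term = 5.677 * 18 = 102.186
BMR = 1523.31 kcal/day

1523.31 kcal/day


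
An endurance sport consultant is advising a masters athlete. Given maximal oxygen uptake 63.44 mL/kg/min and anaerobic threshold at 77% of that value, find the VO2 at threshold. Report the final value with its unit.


Percentage as decimal = 0.77
VO2 at AT = 63.44 * 0.77 = 48.85 mL/kg/min

48.85 mL/kg/min


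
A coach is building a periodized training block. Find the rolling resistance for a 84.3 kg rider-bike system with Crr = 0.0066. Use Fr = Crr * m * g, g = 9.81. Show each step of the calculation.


m * g = 84.3 * 9.81 = 826.983 N
Fr = 0.0066 * 826.983 = 5.458 N

5.458 N


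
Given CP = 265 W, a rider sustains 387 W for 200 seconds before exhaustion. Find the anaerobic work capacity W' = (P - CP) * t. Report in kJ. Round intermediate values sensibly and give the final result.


Excess power = 387 - 265 = 122 W
Work above CP = 122 * 200 = 24400 J
W' = 24.4 kJ

24.4 kJ


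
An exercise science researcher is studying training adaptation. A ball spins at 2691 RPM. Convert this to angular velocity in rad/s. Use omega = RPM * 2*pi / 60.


omega = 2691 * 2 * pi / 60
= 2691 * 6.28318531 / 60
= 16908.052 / 60
= 281.801 rad/s

281.801 rad/s


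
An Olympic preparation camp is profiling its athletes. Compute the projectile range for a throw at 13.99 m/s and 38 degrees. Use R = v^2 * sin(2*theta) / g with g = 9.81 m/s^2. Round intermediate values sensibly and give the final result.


Two times the angle = 76 degrees
sin(76) = 0.970296
R = 195.7201 * 0.970296 / 9.81 = 19.358 m

19.358 m


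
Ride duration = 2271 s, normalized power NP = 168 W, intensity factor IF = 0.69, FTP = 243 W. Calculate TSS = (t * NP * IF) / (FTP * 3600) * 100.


Numerator = 2271 * 168 * 0.69 = 263254.32
Denominator = 243 * 3600 = 874800
TSS = 263254.32 / 874800 * 100
= 30.09

30.09 TSS


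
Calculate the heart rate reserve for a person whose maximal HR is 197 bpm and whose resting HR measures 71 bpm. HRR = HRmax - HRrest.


HRmax = 197 bpm
HRrest = 71 bpm
HRR = 197 - 71 = 126 bpm

126 bpm


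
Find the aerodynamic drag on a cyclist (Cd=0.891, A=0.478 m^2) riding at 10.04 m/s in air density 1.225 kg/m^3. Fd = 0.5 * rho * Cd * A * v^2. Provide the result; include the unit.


Fd = 0.5 * 1.225 * 0.891 * 0.478 * 10.04^2
= 0.5 * 1.225 * 0.891 * 0.478 * 100.8016
= 26.295 N

26.295 N


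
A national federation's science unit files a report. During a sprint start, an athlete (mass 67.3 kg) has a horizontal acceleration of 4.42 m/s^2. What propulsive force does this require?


Propulsive force = mass * acceleration
= 67.3 kg * 4.42 m/s^2
= 297.47 N

297.47 N


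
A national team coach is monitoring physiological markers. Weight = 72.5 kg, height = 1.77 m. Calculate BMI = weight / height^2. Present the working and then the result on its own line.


height^2 = 1.77^2 = 3.1329
BMI = 72.5 / 3.1329 = 23.14 kg/m^2

23.14 kg/m^2


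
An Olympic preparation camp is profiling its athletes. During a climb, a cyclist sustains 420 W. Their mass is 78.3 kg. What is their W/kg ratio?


Power-to-weight = 420 W / 78.3 kg
= 5.364 W/kg

5.364 W/kg


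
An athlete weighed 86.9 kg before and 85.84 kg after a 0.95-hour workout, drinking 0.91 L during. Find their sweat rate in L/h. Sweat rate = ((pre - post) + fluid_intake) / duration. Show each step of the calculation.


Body mass change = 1.06 kg
Total sweat loss = 1.06 + 0.91 = 1.97 L
Rate = 1.97 / 0.95 = 2.074 L/h

2.074 L/h


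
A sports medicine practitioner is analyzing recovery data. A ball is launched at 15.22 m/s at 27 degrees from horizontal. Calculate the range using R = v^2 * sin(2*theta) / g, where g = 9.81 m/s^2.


sin(2 * 27) = sin(54) = 0.809017
v^2 = 15.22^2 = 231.6484
R = 231.6484 * 0.809017 / 9.81
= 19.104 m

19.104 m


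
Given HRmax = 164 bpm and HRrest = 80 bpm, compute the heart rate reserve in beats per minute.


Heart rate reserve = maximum HR minus resting HR
HRR = 164 - 80 = 84 bpm

84 bpm


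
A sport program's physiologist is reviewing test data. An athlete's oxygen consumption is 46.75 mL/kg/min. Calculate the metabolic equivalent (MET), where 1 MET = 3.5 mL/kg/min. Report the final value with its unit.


MET = VO2 / 3.5
= 46.75 / 3.5
= 13.36 METs

13.36 METs


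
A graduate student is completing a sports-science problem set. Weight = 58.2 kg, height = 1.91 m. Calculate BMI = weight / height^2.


height^2 = 1.91^2 = 3.6481
BMI = 58.2 / 3.6481 = 15.95 kg/m^2

15.95 kg/m^2


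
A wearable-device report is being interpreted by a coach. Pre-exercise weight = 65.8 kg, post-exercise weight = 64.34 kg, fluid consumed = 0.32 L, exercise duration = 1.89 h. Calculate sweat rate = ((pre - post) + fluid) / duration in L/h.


Weight loss = 65.8 - 64.34 = 1.46 kg (approx L)
Total sweat = 1.46 + 0.32 = 1.78 L
Sweat rate = 1.78 / 1.89 = 0.942 L/h

0.942 L/h


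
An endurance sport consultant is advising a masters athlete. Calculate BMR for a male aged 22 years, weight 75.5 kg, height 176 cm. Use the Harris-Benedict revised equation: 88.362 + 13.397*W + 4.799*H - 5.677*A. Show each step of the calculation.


Substituting values:
W term = 13.397 * 75.5 = 1011.4735
H term = 4.799 * 176 = 844.624
A term = 5.677 * 22 = 124.894
BMR = 1819.57 kcal/day

1819.57 kcal/day


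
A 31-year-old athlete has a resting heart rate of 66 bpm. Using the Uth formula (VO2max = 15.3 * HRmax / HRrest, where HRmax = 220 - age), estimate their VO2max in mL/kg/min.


HRmax = 220 - 31 = 189 bpm
Ratio = HRmax / HRrest = 189 / 66 = 2.8636
VO2max = 15.3 * 2.8636 = 43.81 mL/kg/min

43.81 mL/kg/min


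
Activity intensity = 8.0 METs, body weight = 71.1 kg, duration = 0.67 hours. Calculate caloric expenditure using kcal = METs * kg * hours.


kcal = 8.0 * 71.1 * 0.67
= 568.8 * 0.67
= 381.1 kcal

381.1 kcal


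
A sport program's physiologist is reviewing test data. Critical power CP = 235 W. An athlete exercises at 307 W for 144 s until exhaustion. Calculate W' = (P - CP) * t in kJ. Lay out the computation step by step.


P - CP = 307 - 235 = 72 W
W' = 72 * 144 = 10368 J
= 10368 / 1000 = 10.368 kJ

10.368 kJ


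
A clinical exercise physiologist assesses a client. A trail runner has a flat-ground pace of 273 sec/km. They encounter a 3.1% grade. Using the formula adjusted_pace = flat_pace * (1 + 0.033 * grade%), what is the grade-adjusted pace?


Grade factor = 1 + 0.033 * 3.1 = 1.1023
Adjusted = 273 * 1.1023 = 300.93 sec/km

300.93 s/km


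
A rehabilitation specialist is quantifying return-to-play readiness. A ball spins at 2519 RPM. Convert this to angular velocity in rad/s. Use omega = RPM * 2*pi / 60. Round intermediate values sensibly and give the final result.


omega = 2519 * 2 * pi / 60
= 2519 * 6.28318531 / 60
= 15827.344 / 60
= 263.789 rad/s

263.789 rad/s


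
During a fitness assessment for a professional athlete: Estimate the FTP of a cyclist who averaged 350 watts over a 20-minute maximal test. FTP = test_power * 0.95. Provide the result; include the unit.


FTP = 350 * 0.95 = 332.5 W

332.5 W


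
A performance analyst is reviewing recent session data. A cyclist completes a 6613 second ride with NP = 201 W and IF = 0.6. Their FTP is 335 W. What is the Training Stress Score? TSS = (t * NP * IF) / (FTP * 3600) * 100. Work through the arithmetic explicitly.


t * NP * IF = 6613 * 201 * 0.6 = 797527.8
FTP * 3600 = 1206000
TSS = (797527.8 / 1206000) * 100 = 66.13

66.13 TSS


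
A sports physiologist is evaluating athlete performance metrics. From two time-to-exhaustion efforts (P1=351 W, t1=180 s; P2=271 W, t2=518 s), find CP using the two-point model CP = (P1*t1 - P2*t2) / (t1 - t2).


Work in trial 1 = 63180 J
Work in trial 2 = 140378 J
Delta work = -77198 J
Delta time = -338 s
CP = -77198 / -338 = 228.4 W

228.4 W


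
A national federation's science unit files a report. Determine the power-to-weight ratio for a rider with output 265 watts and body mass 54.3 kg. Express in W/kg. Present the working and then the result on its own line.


P/W = 265 / 54.3 = 4.88 W/kg

4.88 W/kg


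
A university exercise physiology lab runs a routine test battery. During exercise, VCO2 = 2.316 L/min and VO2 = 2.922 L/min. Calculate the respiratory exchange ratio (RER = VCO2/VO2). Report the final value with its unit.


RER = VCO2 / VO2
= 2.316 / 2.922
= 0.7926

0.7926


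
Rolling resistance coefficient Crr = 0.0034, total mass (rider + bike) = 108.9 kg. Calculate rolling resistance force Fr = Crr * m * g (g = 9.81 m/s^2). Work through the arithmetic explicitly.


Fr = Crr * m * g
= 0.0034 * 108.9 * 9.81
= 3.632 N

3.632 N


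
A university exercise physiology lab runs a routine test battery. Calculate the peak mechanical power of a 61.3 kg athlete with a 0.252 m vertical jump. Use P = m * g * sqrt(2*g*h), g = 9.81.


First, sqrt(2gh) = sqrt(2 * 9.81 * 0.252)
= sqrt(4.94424) = 2.223565 m/s
Power = 61.3 * 9.81 * 2.223565 = 1337.15 W

1337.15 W


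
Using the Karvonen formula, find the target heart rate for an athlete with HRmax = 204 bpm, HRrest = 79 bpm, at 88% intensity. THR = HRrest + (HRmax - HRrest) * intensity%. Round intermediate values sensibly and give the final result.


HRR = 204 - 79 = 125
THR = 79 + 125 * 0.88
= 79 + 110.0
= 189.0 bpm

189.0 bpm


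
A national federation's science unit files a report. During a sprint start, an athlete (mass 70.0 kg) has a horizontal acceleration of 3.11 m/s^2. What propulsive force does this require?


Propulsive force = mass * acceleration
= 70.0 kg * 3.11 m/s^2
= 217.7 N

217.7 N


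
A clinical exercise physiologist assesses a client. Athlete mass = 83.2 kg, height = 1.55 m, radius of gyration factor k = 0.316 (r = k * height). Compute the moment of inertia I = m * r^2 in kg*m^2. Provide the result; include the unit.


r = k * height = 0.316 * 1.55 = 0.4898 m
r^2 = 0.4898^2 = 0.239904
I = 83.2 * 0.239904 = 19.96 kg*m^2

19.96 kg*m^2


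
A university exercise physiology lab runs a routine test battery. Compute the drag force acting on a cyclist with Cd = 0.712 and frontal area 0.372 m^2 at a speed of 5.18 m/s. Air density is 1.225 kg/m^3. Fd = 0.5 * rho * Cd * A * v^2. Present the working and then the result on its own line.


Step 1: v^2 = 26.8324
Step 2: Fd = 0.5 * 1.225 * 0.712 * 0.372 * 26.8324
= 4.353 N

4.353 N


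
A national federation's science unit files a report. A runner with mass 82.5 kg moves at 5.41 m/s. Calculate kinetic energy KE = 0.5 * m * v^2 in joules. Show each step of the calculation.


v^2 = 5.41^2 = 29.2681
KE = 0.5 * 82.5 * 29.2681
= 1207.31 J

1207.31 J


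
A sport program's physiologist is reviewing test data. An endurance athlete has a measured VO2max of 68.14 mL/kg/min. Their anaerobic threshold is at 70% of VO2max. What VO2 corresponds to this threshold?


Anaerobic threshold VO2 = VO2max * 70%
= 68.14 * 0.7
= 47.7 mL/kg/min

47.7 mL/kg/min


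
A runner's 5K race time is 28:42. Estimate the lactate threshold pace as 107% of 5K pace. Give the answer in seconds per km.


Total race time = 28*60 + 42 = 1722 seconds
5K pace = 1722 / 5 = 344.4 sec/km
LT pace = 344.4 * 1.07 = 368.51 sec/km

368.51 s/km


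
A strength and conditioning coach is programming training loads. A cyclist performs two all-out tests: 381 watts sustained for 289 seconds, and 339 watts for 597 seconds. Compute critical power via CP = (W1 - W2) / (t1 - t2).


W1 = P1 * t1 = 381 * 289 = 110109 J
W2 = P2 * t2 = 339 * 597 = 202383 J
CP = (110109 - 202383) / (289 - 597)
= 299.59 W

299.59 W


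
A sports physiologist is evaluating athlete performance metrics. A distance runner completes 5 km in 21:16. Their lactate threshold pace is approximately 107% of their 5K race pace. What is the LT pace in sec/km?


Convert to seconds: 21 min 16 s = 1276 s
Pace per km = 1276 / 5 = 255.2 s/km
LT pace = 255.2 * 1.07 = 273.06 s/km

273.06 s/km


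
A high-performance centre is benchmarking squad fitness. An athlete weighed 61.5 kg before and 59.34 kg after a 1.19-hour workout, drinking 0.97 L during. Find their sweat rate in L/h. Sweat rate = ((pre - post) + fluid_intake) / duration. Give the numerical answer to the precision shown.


Body mass change = 2.16 kg
Total sweat loss = 2.16 + 0.97 = 3.13 L
Rate = 3.13 / 1.19 = 2.63 L/h

2.63 L/h


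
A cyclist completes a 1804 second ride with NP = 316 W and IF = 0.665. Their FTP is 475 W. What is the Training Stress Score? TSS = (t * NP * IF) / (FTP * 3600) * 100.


t * NP * IF = 1804 * 316 * 0.665 = 379092.56
FTP * 3600 = 1710000
TSS = (379092.56 / 1710000) * 100 = 22.17

22.17 TSS


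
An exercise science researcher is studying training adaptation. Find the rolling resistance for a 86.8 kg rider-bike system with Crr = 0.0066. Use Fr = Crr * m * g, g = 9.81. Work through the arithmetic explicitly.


m * g = 86.8 * 9.81 = 851.508 N
Fr = 0.0066 * 851.508 = 5.62 N

5.62 N


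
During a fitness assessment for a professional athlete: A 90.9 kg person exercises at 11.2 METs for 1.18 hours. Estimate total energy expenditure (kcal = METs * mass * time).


Energy = METs * mass(kg) * time(h)
= 11.2 * 90.9 * 1.18
= 1201.33 kcal

1201.33 kcal


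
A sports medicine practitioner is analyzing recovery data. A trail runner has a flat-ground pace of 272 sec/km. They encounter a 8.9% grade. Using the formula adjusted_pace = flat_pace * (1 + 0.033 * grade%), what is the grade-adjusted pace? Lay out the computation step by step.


Grade factor = 1 + 0.033 * 8.9 = 1.2937
Adjusted = 272 * 1.2937 = 351.89 sec/km

351.89 s/km


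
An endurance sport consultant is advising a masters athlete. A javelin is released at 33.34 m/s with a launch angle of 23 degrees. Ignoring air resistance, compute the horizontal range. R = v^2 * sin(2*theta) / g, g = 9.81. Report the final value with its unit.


Launch speed squared = 1111.5556
sin(2 * 23 deg) = 0.71934
Range = 1111.5556 * 0.71934 / 9.81
= 81.507 m

81.507 m


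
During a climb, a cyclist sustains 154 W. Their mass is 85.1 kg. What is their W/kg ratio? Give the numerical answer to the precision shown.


Power-to-weight = 154 W / 85.1 kg
= 1.81 W/kg

1.81 W/kg


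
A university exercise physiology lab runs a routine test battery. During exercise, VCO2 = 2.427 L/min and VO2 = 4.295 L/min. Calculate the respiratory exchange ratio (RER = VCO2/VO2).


RER = VCO2 / VO2
= 2.427 / 4.295
= 0.5651

0.5651


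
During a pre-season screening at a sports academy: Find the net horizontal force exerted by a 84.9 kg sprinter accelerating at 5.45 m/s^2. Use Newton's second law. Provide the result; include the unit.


Newton's second law: F = m * a
F = 84.9 * 5.45 = 462.71 N

462.71 N


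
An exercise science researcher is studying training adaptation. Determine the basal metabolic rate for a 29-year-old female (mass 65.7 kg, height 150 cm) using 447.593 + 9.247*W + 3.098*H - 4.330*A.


BMR = 447.593 + 9.247*65.7 + 3.098*150 - 4.330*29
= 1394.25 kcal/day

1394.25 kcal/day


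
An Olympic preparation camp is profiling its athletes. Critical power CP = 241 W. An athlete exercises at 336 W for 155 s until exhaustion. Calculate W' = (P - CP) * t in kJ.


P - CP = 336 - 241 = 95 W
W' = 95 * 155 = 14725 J
= 14725 / 1000 = 14.725 kJ

14.725 kJ


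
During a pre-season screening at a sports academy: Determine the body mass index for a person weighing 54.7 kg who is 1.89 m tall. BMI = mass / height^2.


BMI = mass / height^2
= 54.7 / 1.89^2
= 54.7 / 3.5721
= 15.31 kg/m^2

15.31 kg/m^2


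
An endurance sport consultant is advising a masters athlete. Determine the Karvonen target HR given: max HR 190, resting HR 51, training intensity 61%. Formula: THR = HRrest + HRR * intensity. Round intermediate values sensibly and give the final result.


HRR = HRmax - HRrest = 190 - 51 = 139
THR = 51 + 139 * 0.61
= 135.79 bpm

135.79 bpm


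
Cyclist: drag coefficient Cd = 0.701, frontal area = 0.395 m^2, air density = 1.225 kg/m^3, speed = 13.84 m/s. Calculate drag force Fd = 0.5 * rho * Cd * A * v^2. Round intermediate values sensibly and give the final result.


v^2 = 13.84^2 = 191.5456
Fd = 0.5 * 1.225 * 0.701 * 0.395 * 191.5456
= 32.486 N

32.486 N


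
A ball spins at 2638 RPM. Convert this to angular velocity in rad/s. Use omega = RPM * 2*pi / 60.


omega = 2638 * 2 * pi / 60
= 2638 * 6.28318531 / 60
= 16575.043 / 60
= 276.251 rad/s

276.251 rad/s


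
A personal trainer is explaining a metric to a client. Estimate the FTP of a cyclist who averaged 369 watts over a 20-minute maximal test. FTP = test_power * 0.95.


FTP = 369 * 0.95 = 350.55 W

350.55 W


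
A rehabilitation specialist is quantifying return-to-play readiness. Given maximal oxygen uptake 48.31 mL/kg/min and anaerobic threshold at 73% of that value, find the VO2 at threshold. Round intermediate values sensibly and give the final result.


Percentage as decimal = 0.73
VO2 at AT = 48.31 * 0.73 = 35.27 mL/kg/min

35.27 mL/kg/min


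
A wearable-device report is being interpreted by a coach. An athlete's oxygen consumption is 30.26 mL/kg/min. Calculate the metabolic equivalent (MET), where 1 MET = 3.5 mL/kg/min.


MET = VO2 / 3.5
= 30.26 / 3.5
= 8.65 METs

8.65 METs


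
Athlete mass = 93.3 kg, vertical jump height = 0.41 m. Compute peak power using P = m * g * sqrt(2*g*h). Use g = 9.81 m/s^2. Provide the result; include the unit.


sqrt(2 * 9.81 * 0.41) = sqrt(8.0442) = 2.83623 m/s
P = 93.3 * 9.81 * 2.83623
= 2595.92 W

2595.92 W


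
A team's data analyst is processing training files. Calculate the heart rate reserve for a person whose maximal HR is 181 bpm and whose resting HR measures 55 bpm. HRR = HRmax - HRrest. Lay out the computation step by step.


HRmax = 181 bpm
HRrest = 55 bpm
HRR = 181 - 55 = 126 bpm

126 bpm


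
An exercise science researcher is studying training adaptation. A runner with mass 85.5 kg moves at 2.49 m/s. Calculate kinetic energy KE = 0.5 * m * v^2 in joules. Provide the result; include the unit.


v^2 = 2.49^2 = 6.2001
KE = 0.5 * 85.5 * 6.2001
= 265.05 J

265.05 J


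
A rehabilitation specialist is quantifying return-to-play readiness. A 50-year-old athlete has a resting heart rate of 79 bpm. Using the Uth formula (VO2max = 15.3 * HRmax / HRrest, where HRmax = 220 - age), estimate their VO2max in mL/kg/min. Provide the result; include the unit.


HRmax = 220 - 50 = 170 bpm
Ratio = HRmax / HRrest = 170 / 79 = 2.1519
VO2max = 15.3 * 2.1519 = 32.92 mL/kg/min

32.92 mL/kg/min


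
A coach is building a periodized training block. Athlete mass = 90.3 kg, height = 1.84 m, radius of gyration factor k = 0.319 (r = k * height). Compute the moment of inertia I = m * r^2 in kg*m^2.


r = k * height = 0.319 * 1.84 = 0.58696 m
r^2 = 0.58696^2 = 0.344522
I = 90.3 * 0.344522 = 31.11 kg*m^2

31.11 kg*m^2


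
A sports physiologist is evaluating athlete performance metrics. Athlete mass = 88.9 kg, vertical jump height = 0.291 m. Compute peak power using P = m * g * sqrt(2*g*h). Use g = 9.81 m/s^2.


sqrt(2 * 9.81 * 0.291) = sqrt(5.70942) = 2.389439 m/s
P = 88.9 * 9.81 * 2.389439
= 2083.85 W

2083.85 W


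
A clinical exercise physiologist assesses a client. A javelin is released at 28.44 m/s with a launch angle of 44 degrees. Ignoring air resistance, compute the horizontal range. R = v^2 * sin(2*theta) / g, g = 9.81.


Launch speed squared = 808.8336
sin(2 * 44 deg) = 0.999391
Range = 808.8336 * 0.999391 / 9.81
= 82.4 m

82.4 m


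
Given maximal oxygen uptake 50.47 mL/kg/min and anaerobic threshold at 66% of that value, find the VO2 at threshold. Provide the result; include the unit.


Percentage as decimal = 0.66
VO2 at AT = 50.47 * 0.66 = 33.31 mL/kg/min

33.31 mL/kg/min


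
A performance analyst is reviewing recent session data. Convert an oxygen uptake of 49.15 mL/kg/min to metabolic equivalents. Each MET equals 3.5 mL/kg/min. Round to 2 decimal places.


One MET = 3.5 mL/kg/min
Number of METs = 49.15 / 3.5
= 14.04 METs

14.04 METs


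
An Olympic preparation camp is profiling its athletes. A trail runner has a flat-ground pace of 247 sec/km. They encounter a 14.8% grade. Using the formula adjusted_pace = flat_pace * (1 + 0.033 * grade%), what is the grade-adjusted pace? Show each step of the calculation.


Grade factor = 1 + 0.033 * 14.8 = 1.4884
Adjusted = 247 * 1.4884 = 367.63 sec/km

367.63 s/km


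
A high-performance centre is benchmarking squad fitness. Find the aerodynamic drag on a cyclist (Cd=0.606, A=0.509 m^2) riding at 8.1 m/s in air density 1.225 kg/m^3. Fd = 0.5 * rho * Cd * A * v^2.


Fd = 0.5 * 1.225 * 0.606 * 0.509 * 8.1^2
= 0.5 * 1.225 * 0.606 * 0.509 * 65.61
= 12.396 N

12.396 N


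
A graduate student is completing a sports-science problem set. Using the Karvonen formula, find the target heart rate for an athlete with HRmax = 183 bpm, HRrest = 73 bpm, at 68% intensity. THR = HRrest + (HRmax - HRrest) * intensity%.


HRR = 183 - 73 = 110
THR = 73 + 110 * 0.68
= 73 + 74.8
= 147.8 bpm

147.8 bpm


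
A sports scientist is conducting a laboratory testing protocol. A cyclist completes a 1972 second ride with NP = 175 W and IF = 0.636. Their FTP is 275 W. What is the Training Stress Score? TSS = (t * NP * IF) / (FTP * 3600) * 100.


t * NP * IF = 1972 * 175 * 0.636 = 219483.6
FTP * 3600 = 990000
TSS = (219483.6 / 990000) * 100 = 22.17

22.17 TSS
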